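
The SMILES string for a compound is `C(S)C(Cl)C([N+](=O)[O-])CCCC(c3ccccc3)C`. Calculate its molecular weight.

301.83 g/mol

Atom tally by fragment:
  HSCH2 → C:1 H:3 S:1
  CH(Cl) → C:1 H:1 Cl:1
  CH(NO2) → C:1 H:1 N:1 O:2
  CH2 → C:1 H:2
  CH2 → C:1 H:2
  CH2 → C:1 H:2
  CH(C6H5) → C:7 H:6
  CH3 → C:1 H:3
Element totals:
  C: 14
  H: 20
  Cl: 1
  N: 1
  O: 2
  S: 1
Molecular formula: C14H20ClNO2S.
  M = 14(12.011) + 20(1.008) + 35.45 + 14.007 + 2(15.999) + 32.06
    = 168.154 + 20.160 + 35.450 + 14.007 + 31.998 + 32.060 = 301.829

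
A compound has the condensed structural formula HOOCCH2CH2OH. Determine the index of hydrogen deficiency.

1

Element totals:
  C: 3
  H: 6
  O: 3
Molecular formula: C3H6O3.
DoU = (2C + 2 + N − H − X) / 2 = (2·3 + 2 + 0 − 6 − 0) / 2 = 1.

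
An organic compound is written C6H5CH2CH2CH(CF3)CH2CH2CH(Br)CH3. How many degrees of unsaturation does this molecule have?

Element totals:
  C: 14
  H: 18
  Br: 1
  F: 3
Molecular formula: C14H18BrF3.
DoU = (2C + 2 + N − H − X) / 2 = (2·14 + 2 + 0 − 18 − 4) / 2 = 4.

4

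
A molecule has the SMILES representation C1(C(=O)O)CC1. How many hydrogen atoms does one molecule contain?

Atom tally by fragment:
  cyclopropane ring core → C:3 H:6
  (− 1 ring H displaced by substituents)
  + COOH → C:1 H:1 O:2
Element totals:
  C: 4
  H: 6
  O: 2

6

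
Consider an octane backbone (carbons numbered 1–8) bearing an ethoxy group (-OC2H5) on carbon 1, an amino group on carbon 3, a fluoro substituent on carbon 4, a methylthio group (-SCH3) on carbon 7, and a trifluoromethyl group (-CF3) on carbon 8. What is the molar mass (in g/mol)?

305.37 g/mol

Atom tally by fragment:
  C2H5OCH2 → C:3 H:7 O:1
  CH2 → C:1 H:2
  CH(NH2) → C:1 H:3 N:1
  CH(F) → C:1 H:1 F:1
  CH2 → C:1 H:2
  CH2 → C:1 H:2
  CH(SCH3) → C:2 H:4 S:1
  CH2CF3 → C:2 H:2 F:3
Element totals:
  C: 12
  H: 23
  F: 4
  N: 1
  O: 1
  S: 1
Molecular formula: C12H23F4NOS.
  M = 12(12.011) + 23(1.008) + 4(18.998) + 14.007 + 15.999 + 32.06
    = 144.132 + 23.184 + 75.992 + 14.007 + 15.999 + 32.060 = 305.374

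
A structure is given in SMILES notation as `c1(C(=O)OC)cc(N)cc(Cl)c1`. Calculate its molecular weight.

Atom tally by fragment:
  benzene ring core → C:6 H:6
  (− 3 ring H displaced by substituents)
  + COOCH3 → C:2 H:3 O:2
  + NH2 → N:1 H:2
  + Cl → Cl:1
Element totals:
  C: 8
  H: 8
  Cl: 1
  N: 1
  O: 2
Molecular formula: C8H8ClNO2.
  M = 8(12.011) + 8(1.008) + 35.45 + 14.007 + 2(15.999)
    = 96.088 + 8.064 + 35.450 + 14.007 + 31.998 = 185.607

185.61 g/mol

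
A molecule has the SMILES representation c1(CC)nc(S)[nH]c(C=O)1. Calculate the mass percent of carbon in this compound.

46.14%

Atom tally by fragment:
  imidazole ring core → C:3 H:4 N:2
  (− 3 ring H displaced by substituents)
  + C2H5 → C:2 H:5
  + SH → S:1 H:1
  + CHO → C:1 H:1 O:1
Element totals:
  C: 6
  H: 8
  N: 2
  O: 1
  S: 1
Molecular formula: C6H8N2OS.
Molar mass = 156.203 g/mol.
Mass from C: 6 × 12.011 = 72.066 g/mol.
%C = 72.066 / 156.203 × 100 = 46.14%.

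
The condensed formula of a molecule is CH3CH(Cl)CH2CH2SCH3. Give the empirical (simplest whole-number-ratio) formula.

Element totals:
  C: 5
  H: 11
  Cl: 1
  S: 1
Molecular formula: C5H11ClS.
gcd of subscripts (5, 1, 11, 1) = 1, so the empirical formula equals the molecular formula.

C5H11ClS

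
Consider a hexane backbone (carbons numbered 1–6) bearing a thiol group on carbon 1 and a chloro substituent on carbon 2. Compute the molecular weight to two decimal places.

152.68 g/mol

Atom tally by fragment:
  HSCH2 → C:1 H:3 S:1
  CH(Cl) → C:1 H:1 Cl:1
  CH2 → C:1 H:2
  CH2 → C:1 H:2
  CH2 → C:1 H:2
  CH3 → C:1 H:3
Element totals:
  C: 6
  H: 13
  Cl: 1
  S: 1
Molecular formula: C6H13ClS.
  M = 6(12.011) + 13(1.008) + 35.45 + 32.06
    = 72.066 + 13.104 + 35.450 + 32.060 = 152.680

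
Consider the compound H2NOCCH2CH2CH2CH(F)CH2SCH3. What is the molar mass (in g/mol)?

Atom tally by fragment:
  H2NOCCH2 → C:2 H:4 O:1 N:1
  CH2 → C:1 H:2
  CH2 → C:1 H:2
  CH(F) → C:1 H:1 F:1
  CH2SCH3 → C:2 H:5 S:1
Element totals:
  C: 7
  H: 14
  F: 1
  N: 1
  O: 1
  S: 1
Molecular formula: C7H14FNOS.
  M = 7(12.011) + 14(1.008) + 18.998 + 14.007 + 15.999 + 32.06
    = 84.077 + 14.112 + 18.998 + 14.007 + 15.999 + 32.060 = 179.253

179.25 g/mol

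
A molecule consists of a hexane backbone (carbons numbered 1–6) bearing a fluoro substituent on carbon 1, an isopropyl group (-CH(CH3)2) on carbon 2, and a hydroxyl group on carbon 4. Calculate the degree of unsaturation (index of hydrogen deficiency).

0

Atom tally by fragment:
  FCH2 → C:1 H:2 F:1
  CH(CH(CH3)2) → C:4 H:8
  CH2 → C:1 H:2
  CH(OH) → C:1 H:2 O:1
  CH2 → C:1 H:2
  CH3 → C:1 H:3
Element totals:
  C: 9
  H: 19
  F: 1
  O: 1
Molecular formula: C9H19FO.
DoU = (2C + 2 + N − H − X) / 2 = (2·9 + 2 + 0 − 19 − 1) / 2 = 0.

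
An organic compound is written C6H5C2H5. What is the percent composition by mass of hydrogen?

9.49%

Atom tally by fragment:
  benzene ring core → C:6 H:6
  (− 1 ring H displaced by substituents)
  + C2H5 → C:2 H:5
Element totals:
  C: 8
  H: 10
Molecular formula: C8H10.
Molar mass = 106.168 g/mol.
Mass from H: 10 × 1.008 = 10.080 g/mol.
%H = 10.080 / 106.168 × 100 = 9.49%.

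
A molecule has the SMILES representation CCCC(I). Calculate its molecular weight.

184.02 g/mol

Atom tally by fragment:
  CH3 → C:1 H:3
  CH2 → C:1 H:2
  CH2 → C:1 H:2
  CH2I → C:1 H:2 I:1
Element totals:
  C: 4
  H: 9
  I: 1
Molecular formula: C4H9I.
  M = 4(12.011) + 9(1.008) + 126.904
    = 48.044 + 9.072 + 126.904 = 184.020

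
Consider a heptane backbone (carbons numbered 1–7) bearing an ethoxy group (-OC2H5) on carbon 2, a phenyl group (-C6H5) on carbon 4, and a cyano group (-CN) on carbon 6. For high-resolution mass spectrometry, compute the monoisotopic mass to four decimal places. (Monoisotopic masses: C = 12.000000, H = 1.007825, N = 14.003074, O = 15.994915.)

Atom tally by fragment:
  CH3 → C:1 H:3
  CH(OC2H5) → C:3 H:6 O:1
  CH2 → C:1 H:2
  CH(C6H5) → C:7 H:6
  CH2 → C:1 H:2
  CH(CN) → C:2 H:1 N:1
  CH3 → C:1 H:3
Element totals:
  C: 16
  H: 23
  N: 1
  O: 1
Molecular formula: C16H23NO.
  M = 16(12.0) + 23(1.007825) + 14.003074 + 15.994915
    = 192.000000 + 23.179975 + 14.003074 + 15.994915 = 245.177964

245.1780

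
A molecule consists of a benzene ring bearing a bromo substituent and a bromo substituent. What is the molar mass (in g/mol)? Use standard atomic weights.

235.91 g/mol

Atom tally by fragment:
  benzene ring core → C:6 H:6
  (− 2 ring H displaced by substituents)
  + Br → Br:1
  + Br → Br:1
Element totals:
  C: 6
  H: 4
  Br: 2
Molecular formula: C6H4Br2.
  M = 6(12.011) + 4(1.008) + 2(79.904)
    = 72.066 + 4.032 + 159.808 = 235.906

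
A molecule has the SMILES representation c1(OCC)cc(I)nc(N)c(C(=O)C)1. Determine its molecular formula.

C9H11IN2O2

Atom tally by fragment:
  pyridine ring core → C:5 H:5 N:1
  (− 4 ring H displaced by substituents)
  + OC2H5 → C:2 H:5 O:1
  + I → I:1
  + NH2 → N:1 H:2
  + COCH3 → C:2 H:3 O:1
Element totals:
  C: 9
  H: 11
  I: 1
  N: 2
  O: 2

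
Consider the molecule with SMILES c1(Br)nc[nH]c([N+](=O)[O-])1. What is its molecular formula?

Atom tally by fragment:
  imidazole ring core → C:3 H:4 N:2
  (− 2 ring H displaced by substituents)
  + Br → Br:1
  + NO2 → N:1 O:2
Element totals:
  C: 3
  H: 2
  Br: 1
  N: 3
  O: 2

C3H2BrN3O2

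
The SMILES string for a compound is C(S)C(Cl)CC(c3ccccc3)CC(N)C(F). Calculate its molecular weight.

275.81 g/mol

Atom tally by fragment:
  HSCH2 → C:1 H:3 S:1
  CH(Cl) → C:1 H:1 Cl:1
  CH2 → C:1 H:2
  CH(C6H5) → C:7 H:6
  CH2 → C:1 H:2
  CH(NH2) → C:1 H:3 N:1
  CH2F → C:1 H:2 F:1
Element totals:
  C: 13
  H: 19
  Cl: 1
  F: 1
  N: 1
  S: 1
Molecular formula: C13H19ClFNS.
  M = 13(12.011) + 19(1.008) + 35.45 + 18.998 + 14.007 + 32.06
    = 156.143 + 19.152 + 35.450 + 18.998 + 14.007 + 32.060 = 275.810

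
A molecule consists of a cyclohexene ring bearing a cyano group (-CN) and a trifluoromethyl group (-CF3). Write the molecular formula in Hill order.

Atom tally by fragment:
  cyclohexene ring core → C:6 H:10
  (− 2 ring H displaced by substituents)
  + CN → C:1 N:1
  + CF3 → C:1 F:3
Element totals:
  C: 8
  H: 8
  F: 3
  N: 1

C8H8F3N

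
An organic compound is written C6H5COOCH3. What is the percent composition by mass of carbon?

70.58%

Atom tally by fragment:
  benzene ring core → C:6 H:6
  (− 1 ring H displaced by substituents)
  + COOCH3 → C:2 H:3 O:2
Element totals:
  C: 8
  H: 8
  O: 2
Molecular formula: C8H8O2.
Molar mass = 136.150 g/mol.
Mass from C: 8 × 12.011 = 96.088 g/mol.
%C = 96.088 / 136.150 × 100 = 70.58%.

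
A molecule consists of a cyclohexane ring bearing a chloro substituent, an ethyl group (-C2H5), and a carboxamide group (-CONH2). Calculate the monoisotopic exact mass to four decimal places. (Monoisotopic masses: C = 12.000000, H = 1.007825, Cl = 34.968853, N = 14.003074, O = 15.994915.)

189.0920

Atom tally by fragment:
  cyclohexane ring core → C:6 H:12
  (− 3 ring H displaced by substituents)
  + Cl → Cl:1
  + C2H5 → C:2 H:5
  + CONH2 → C:1 H:2 O:1 N:1
Element totals:
  C: 9
  H: 16
  Cl: 1
  N: 1
  O: 1
Molecular formula: C9H16ClNO.
  M = 9(12.0) + 16(1.007825) + 34.968853 + 14.003074 + 15.994915
    = 108.000000 + 16.125200 + 34.968853 + 14.003074 + 15.994915 = 189.092042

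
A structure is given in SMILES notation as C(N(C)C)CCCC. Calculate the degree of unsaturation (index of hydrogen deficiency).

0

Atom tally by fragment:
  (CH3)2NCH2 → C:3 H:8 N:1
  CH2 → C:1 H:2
  CH2 → C:1 H:2
  CH2 → C:1 H:2
  CH3 → C:1 H:3
Element totals:
  C: 7
  H: 17
  N: 1
Molecular formula: C7H17N.
DoU = (2C + 2 + N − H − X) / 2 = (2·7 + 2 + 1 − 17 − 0) / 2 = 0.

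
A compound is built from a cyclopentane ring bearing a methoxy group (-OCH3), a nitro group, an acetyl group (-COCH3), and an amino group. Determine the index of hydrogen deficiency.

Atom tally by fragment:
  cyclopentane ring core → C:5 H:10
  (− 4 ring H displaced by substituents)
  + OCH3 → C:1 H:3 O:1
  + NO2 → N:1 O:2
  + COCH3 → C:2 H:3 O:1
  + NH2 → N:1 H:2
Element totals:
  C: 8
  H: 14
  N: 2
  O: 4
Molecular formula: C8H14N2O4.
DoU = (2C + 2 + N − H − X) / 2 = (2·8 + 2 + 2 − 14 − 0) / 2 = 3.

3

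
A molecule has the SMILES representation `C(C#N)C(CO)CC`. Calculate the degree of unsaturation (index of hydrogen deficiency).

2

Atom tally by fragment:
  NCCH2 → C:2 H:2 N:1
  CH(CH2OH) → C:2 H:4 O:1
  CH2 → C:1 H:2
  CH3 → C:1 H:3
Element totals:
  C: 6
  H: 11
  N: 1
  O: 1
Molecular formula: C6H11NO.
DoU = (2C + 2 + N − H − X) / 2 = (2·6 + 2 + 1 − 11 − 0) / 2 = 2.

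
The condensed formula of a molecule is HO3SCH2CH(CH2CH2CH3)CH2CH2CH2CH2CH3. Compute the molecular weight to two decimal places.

222.34 g/mol

Atom tally by fragment:
  HO3SCH2 → C:1 H:3 S:1 O:3
  CH(CH2CH2CH3) → C:4 H:8
  CH2 → C:1 H:2
  CH2 → C:1 H:2
  CH2 → C:1 H:2
  CH2 → C:1 H:2
  CH3 → C:1 H:3
Element totals:
  C: 10
  H: 22
  O: 3
  S: 1
Molecular formula: C10H22O3S.
  M = 10(12.011) + 22(1.008) + 3(15.999) + 32.06
    = 120.110 + 22.176 + 47.997 + 32.060 = 222.343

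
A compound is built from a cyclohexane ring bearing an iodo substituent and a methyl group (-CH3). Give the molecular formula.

Atom tally by fragment:
  cyclohexane ring core → C:6 H:12
  (− 2 ring H displaced by substituents)
  + I → I:1
  + CH3 → C:1 H:3
Element totals:
  C: 7
  H: 13
  I: 1

C7H13I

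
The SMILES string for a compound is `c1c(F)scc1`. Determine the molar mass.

Atom tally by fragment:
  thiophene ring core → C:4 H:4 S:1
  (− 1 ring H displaced by substituents)
  + F → F:1
Element totals:
  C: 4
  H: 3
  F: 1
  S: 1
Molecular formula: C4H3FS.
  M = 4(12.011) + 3(1.008) + 18.998 + 32.06
    = 48.044 + 3.024 + 18.998 + 32.060 = 102.126

102.13 g/mol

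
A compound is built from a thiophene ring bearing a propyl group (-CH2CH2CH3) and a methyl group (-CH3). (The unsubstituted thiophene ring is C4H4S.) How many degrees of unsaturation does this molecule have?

3

Atom tally by fragment:
  thiophene ring core → C:4 H:4 S:1
  (− 2 ring H displaced by substituents)
  + CH2CH2CH3 → C:3 H:7
  + CH3 → C:1 H:3
Element totals:
  C: 8
  H: 12
  S: 1
Molecular formula: C8H12S.
DoU = (2C + 2 + N − H − X) / 2 = (2·8 + 2 + 0 − 12 − 0) / 2 = 3.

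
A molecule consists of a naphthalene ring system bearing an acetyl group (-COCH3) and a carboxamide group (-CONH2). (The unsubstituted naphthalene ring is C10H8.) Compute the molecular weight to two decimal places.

213.24 g/mol

Atom tally by fragment:
  naphthalene ring system core → C:10 H:8
  (− 2 ring H displaced by substituents)
  + COCH3 → C:2 H:3 O:1
  + CONH2 → C:1 H:2 O:1 N:1
Element totals:
  C: 13
  H: 11
  N: 1
  O: 2
Molecular formula: C13H11NO2.
  M = 13(12.011) + 11(1.008) + 14.007 + 2(15.999)
    = 156.143 + 11.088 + 14.007 + 31.998 = 213.236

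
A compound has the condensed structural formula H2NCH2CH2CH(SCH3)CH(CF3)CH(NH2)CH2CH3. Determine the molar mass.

Atom tally by fragment:
  H2NCH2 → C:1 H:4 N:1
  CH2 → C:1 H:2
  CH(SCH3) → C:2 H:4 S:1
  CH(CF3) → C:2 H:1 F:3
  CH(NH2) → C:1 H:3 N:1
  CH2 → C:1 H:2
  CH3 → C:1 H:3
Element totals:
  C: 9
  H: 19
  F: 3
  N: 2
  S: 1
Molecular formula: C9H19F3N2S.
  M = 9(12.011) + 19(1.008) + 3(18.998) + 2(14.007) + 32.06
    = 108.099 + 19.152 + 56.994 + 28.014 + 32.060 = 244.319

244.32 g/mol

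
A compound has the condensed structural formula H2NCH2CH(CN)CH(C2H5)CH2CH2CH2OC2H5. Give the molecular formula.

C11H22N2O

Element totals:
  C: 11
  H: 22
  N: 2
  O: 1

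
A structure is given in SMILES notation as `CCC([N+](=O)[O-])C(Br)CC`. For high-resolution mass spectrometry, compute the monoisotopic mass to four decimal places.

Atom tally by fragment:
  CH3 → C:1 H:3
  CH2 → C:1 H:2
  CH(NO2) → C:1 H:1 N:1 O:2
  CH(Br) → C:1 H:1 Br:1
  CH2 → C:1 H:2
  CH3 → C:1 H:3
Element totals:
  C: 6
  H: 12
  Br: 1
  N: 1
  O: 2
Molecular formula: C6H12BrNO2.
  M = 6(12.0) + 12(1.007825) + 78.918338 + 14.003074 + 2(15.994915)
    = 72.000000 + 12.093900 + 78.918338 + 14.003074 + 31.989830 = 209.005142

209.0051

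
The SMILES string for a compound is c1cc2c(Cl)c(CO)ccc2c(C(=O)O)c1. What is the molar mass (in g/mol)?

236.65 g/mol

Atom tally by fragment:
  naphthalene ring system core → C:10 H:8
  (− 3 ring H displaced by substituents)
  + Cl → Cl:1
  + CH2OH → C:1 H:3 O:1
  + COOH → C:1 H:1 O:2
Element totals:
  C: 12
  H: 9
  Cl: 1
  O: 3
Molecular formula: C12H9ClO3.
  M = 12(12.011) + 9(1.008) + 35.45 + 3(15.999)
    = 144.132 + 9.072 + 35.450 + 47.997 = 236.651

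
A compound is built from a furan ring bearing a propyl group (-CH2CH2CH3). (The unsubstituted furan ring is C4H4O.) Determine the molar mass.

Atom tally by fragment:
  furan ring core → C:4 H:4 O:1
  (− 1 ring H displaced by substituents)
  + CH2CH2CH3 → C:3 H:7
Element totals:
  C: 7
  H: 10
  O: 1
Molecular formula: C7H10O.
  M = 7(12.011) + 10(1.008) + 15.999
    = 84.077 + 10.080 + 15.999 = 110.156

110.16 g/mol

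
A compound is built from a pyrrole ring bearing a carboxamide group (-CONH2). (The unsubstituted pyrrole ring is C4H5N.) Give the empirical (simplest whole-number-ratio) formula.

Atom tally by fragment:
  pyrrole ring core → C:4 H:5 N:1
  (− 1 ring H displaced by substituents)
  + CONH2 → C:1 H:2 O:1 N:1
Element totals:
  C: 5
  H: 6
  N: 2
  O: 1
Molecular formula: C5H6N2O.
gcd of subscripts (5, 6, 2, 1) = 1, so the empirical formula equals the molecular formula.

C5H6N2O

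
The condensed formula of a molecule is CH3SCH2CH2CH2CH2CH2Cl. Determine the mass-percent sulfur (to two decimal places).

Atom tally by fragment:
  CH3SCH2 → C:2 H:5 S:1
  CH2 → C:1 H:2
  CH2 → C:1 H:2
  CH2 → C:1 H:2
  CH2Cl → C:1 H:2 Cl:1
Element totals:
  C: 6
  H: 13
  Cl: 1
  S: 1
Molecular formula: C6H13ClS.
Molar mass = 152.680 g/mol.
Mass from S: 1 × 32.06 = 32.060 g/mol.
%S = 32.060 / 152.680 × 100 = 21.00%.

21.00%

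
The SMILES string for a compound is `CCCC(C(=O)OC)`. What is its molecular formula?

C6H12O2

Atom tally by fragment:
  CH3 → C:1 H:3
  CH2 → C:1 H:2
  CH2 → C:1 H:2
  CH2COOCH3 → C:3 H:5 O:2
Element totals:
  C: 6
  H: 12
  O: 2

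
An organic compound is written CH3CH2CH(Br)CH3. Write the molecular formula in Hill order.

Atom tally by fragment:
  CH3 → C:1 H:3
  CH2 → C:1 H:2
  CH(Br) → C:1 H:1 Br:1
  CH3 → C:1 H:3
Element totals:
  C: 4
  H: 9
  Br: 1

C4H9Br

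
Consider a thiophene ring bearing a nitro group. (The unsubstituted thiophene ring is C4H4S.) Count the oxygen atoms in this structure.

2

Atom tally by fragment:
  thiophene ring core → C:4 H:4 S:1
  (− 1 ring H displaced by substituents)
  + NO2 → N:1 O:2
Element totals:
  C: 4
  H: 3
  N: 1
  O: 2
  S: 1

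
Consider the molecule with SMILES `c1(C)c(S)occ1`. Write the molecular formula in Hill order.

C5H6OS

Atom tally by fragment:
  furan ring core → C:4 H:4 O:1
  (− 2 ring H displaced by substituents)
  + CH3 → C:1 H:3
  + SH → S:1 H:1
Element totals:
  C: 5
  H: 6
  O: 1
  S: 1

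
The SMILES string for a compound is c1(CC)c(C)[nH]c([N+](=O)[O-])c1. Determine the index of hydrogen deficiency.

4

Atom tally by fragment:
  pyrrole ring core → C:4 H:5 N:1
  (− 3 ring H displaced by substituents)
  + C2H5 → C:2 H:5
  + CH3 → C:1 H:3
  + NO2 → N:1 O:2
Element totals:
  C: 7
  H: 10
  N: 2
  O: 2
Molecular formula: C7H10N2O2.
DoU = (2C + 2 + N − H − X) / 2 = (2·7 + 2 + 2 − 10 − 0) / 2 = 4.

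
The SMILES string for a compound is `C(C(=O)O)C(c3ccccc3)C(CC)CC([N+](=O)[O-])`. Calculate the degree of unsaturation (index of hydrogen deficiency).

Atom tally by fragment:
  HOOCCH2 → C:2 H:3 O:2
  CH(C6H5) → C:7 H:6
  CH(C2H5) → C:3 H:6
  CH2 → C:1 H:2
  CH2NO2 → C:1 H:2 N:1 O:2
Element totals:
  C: 14
  H: 19
  N: 1
  O: 4
Molecular formula: C14H19NO4.
DoU = (2C + 2 + N − H − X) / 2 = (2·14 + 2 + 1 − 19 − 0) / 2 = 6.

6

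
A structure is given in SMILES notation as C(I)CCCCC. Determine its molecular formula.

Atom tally by fragment:
  ICH2 → C:1 H:2 I:1
  CH2 → C:1 H:2
  CH2 → C:1 H:2
  CH2 → C:1 H:2
  CH2 → C:1 H:2
  CH3 → C:1 H:3
Element totals:
  C: 6
  H: 13
  I: 1

C6H13I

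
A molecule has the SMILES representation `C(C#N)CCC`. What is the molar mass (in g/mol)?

Atom tally by fragment:
  NCCH2 → C:2 H:2 N:1
  CH2 → C:1 H:2
  CH2 → C:1 H:2
  CH3 → C:1 H:3
Element totals:
  C: 5
  H: 9
  N: 1
Molecular formula: C5H9N.
  M = 5(12.011) + 9(1.008) + 14.007
    = 60.055 + 9.072 + 14.007 = 83.134

83.13 g/mol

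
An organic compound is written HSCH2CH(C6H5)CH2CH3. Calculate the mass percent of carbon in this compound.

Element totals:
  C: 10
  H: 14
  S: 1
Molecular formula: C10H14S.
Molar mass = 166.282 g/mol.
Mass from C: 10 × 12.011 = 120.110 g/mol.
%C = 120.110 / 166.282 × 100 = 72.23%.

72.23%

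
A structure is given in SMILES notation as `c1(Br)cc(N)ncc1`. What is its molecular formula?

Atom tally by fragment:
  pyridine ring core → C:5 H:5 N:1
  (− 2 ring H displaced by substituents)
  + Br → Br:1
  + NH2 → N:1 H:2
Element totals:
  C: 5
  H: 5
  Br: 1
  N: 2

C5H5BrN2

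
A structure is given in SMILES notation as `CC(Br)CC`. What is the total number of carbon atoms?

4

Atom tally by fragment:
  CH3 → C:1 H:3
  CH(Br) → C:1 H:1 Br:1
  CH2 → C:1 H:2
  CH3 → C:1 H:3
Element totals:
  C: 4
  H: 9
  Br: 1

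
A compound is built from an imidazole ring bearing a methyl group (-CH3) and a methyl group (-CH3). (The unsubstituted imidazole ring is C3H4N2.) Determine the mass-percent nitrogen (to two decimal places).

29.14%

Atom tally by fragment:
  imidazole ring core → C:3 H:4 N:2
  (− 2 ring H displaced by substituents)
  + CH3 → C:1 H:3
  + CH3 → C:1 H:3
Element totals:
  C: 5
  H: 8
  N: 2
Molecular formula: C5H8N2.
Molar mass = 96.133 g/mol.
Mass from N: 2 × 14.007 = 28.014 g/mol.
%N = 28.014 / 96.133 × 100 = 29.14%.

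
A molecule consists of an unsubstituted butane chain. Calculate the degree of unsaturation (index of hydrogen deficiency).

0

Atom tally by fragment:
  CH3 → C:1 H:3
  CH2 → C:1 H:2
  CH2 → C:1 H:2
  CH3 → C:1 H:3
Element totals:
  C: 4
  H: 10
Molecular formula: C4H10.
DoU = (2C + 2 + N − H − X) / 2 = (2·4 + 2 + 0 − 10 − 0) / 2 = 0.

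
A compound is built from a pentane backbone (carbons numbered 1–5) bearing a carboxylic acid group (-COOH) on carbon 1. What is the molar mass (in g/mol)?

116.16 g/mol

Atom tally by fragment:
  HOOCCH2 → C:2 H:3 O:2
  CH2 → C:1 H:2
  CH2 → C:1 H:2
  CH2 → C:1 H:2
  CH3 → C:1 H:3
Element totals:
  C: 6
  H: 12
  O: 2
Molecular formula: C6H12O2.
  M = 6(12.011) + 12(1.008) + 2(15.999)
    = 72.066 + 12.096 + 31.998 = 116.160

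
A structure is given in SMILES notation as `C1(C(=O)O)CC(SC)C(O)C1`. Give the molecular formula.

Atom tally by fragment:
  cyclopentane ring core → C:5 H:10
  (− 3 ring H displaced by substituents)
  + COOH → C:1 H:1 O:2
  + SCH3 → C:1 H:3 S:1
  + OH → O:1 H:1
Element totals:
  C: 7
  H: 12
  O: 3
  S: 1

C7H12O3S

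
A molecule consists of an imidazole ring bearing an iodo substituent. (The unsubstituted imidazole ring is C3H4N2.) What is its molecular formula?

C3H3IN2

Atom tally by fragment:
  imidazole ring core → C:3 H:4 N:2
  (− 1 ring H displaced by substituents)
  + I → I:1
Element totals:
  C: 3
  H: 3
  I: 1
  N: 2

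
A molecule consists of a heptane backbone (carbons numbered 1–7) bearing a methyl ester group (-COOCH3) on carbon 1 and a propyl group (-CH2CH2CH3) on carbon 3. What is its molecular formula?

C12H24O2

Atom tally by fragment:
  CH3OOCCH2 → C:3 H:5 O:2
  CH2 → C:1 H:2
  CH(CH2CH2CH3) → C:4 H:8
  CH2 → C:1 H:2
  CH2 → C:1 H:2
  CH2 → C:1 H:2
  CH3 → C:1 H:3
Element totals:
  C: 12
  H: 24
  O: 2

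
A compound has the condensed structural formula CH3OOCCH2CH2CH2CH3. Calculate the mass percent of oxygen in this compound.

27.55%

Atom tally by fragment:
  CH3OOCCH2 → C:3 H:5 O:2
  CH2 → C:1 H:2
  CH2 → C:1 H:2
  CH3 → C:1 H:3
Element totals:
  C: 6
  H: 12
  O: 2
Molecular formula: C6H12O2.
Molar mass = 116.160 g/mol.
Mass from O: 2 × 15.999 = 31.998 g/mol.
%O = 31.998 / 116.160 × 100 = 27.55%.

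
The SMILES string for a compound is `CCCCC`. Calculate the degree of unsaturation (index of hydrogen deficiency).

Atom tally by fragment:
  CH3 → C:1 H:3
  CH2 → C:1 H:2
  CH2 → C:1 H:2
  CH2 → C:1 H:2
  CH3 → C:1 H:3
Element totals:
  C: 5
  H: 12
Molecular formula: C5H12.
DoU = (2C + 2 + N − H − X) / 2 = (2·5 + 2 + 0 − 12 − 0) / 2 = 0.

0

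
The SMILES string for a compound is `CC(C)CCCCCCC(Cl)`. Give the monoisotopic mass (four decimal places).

176.1332

Atom tally by fragment:
  CH3 → C:1 H:3
  CH(CH3) → C:2 H:4
  CH2 → C:1 H:2
  CH2 → C:1 H:2
  CH2 → C:1 H:2
  CH2 → C:1 H:2
  CH2 → C:1 H:2
  CH2 → C:1 H:2
  CH2Cl → C:1 H:2 Cl:1
Element totals:
  C: 10
  H: 21
  Cl: 1
Molecular formula: C10H21Cl.
  M = 10(12.0) + 21(1.007825) + 34.968853
    = 120.000000 + 21.164325 + 34.968853 = 176.133178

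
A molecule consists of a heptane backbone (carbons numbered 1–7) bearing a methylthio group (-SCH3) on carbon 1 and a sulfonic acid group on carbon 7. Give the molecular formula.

Atom tally by fragment:
  CH3SCH2 → C:2 H:5 S:1
  CH2 → C:1 H:2
  CH2 → C:1 H:2
  CH2 → C:1 H:2
  CH2 → C:1 H:2
  CH2 → C:1 H:2
  CH2SO3H → C:1 H:3 S:1 O:3
Element totals:
  C: 8
  H: 18
  O: 3
  S: 2

C8H18O3S2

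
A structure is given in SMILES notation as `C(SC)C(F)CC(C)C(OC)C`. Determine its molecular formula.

Atom tally by fragment:
  CH3SCH2 → C:2 H:5 S:1
  CH(F) → C:1 H:1 F:1
  CH2 → C:1 H:2
  CH(CH3) → C:2 H:4
  CH(OCH3) → C:2 H:4 O:1
  CH3 → C:1 H:3
Element totals:
  C: 9
  H: 19
  F: 1
  O: 1
  S: 1

C9H19FOS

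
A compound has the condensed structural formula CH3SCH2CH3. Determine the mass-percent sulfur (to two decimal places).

42.10%

Element totals:
  C: 3
  H: 8
  S: 1
Molecular formula: C3H8S.
Molar mass = 76.157 g/mol.
Mass from S: 1 × 32.06 = 32.060 g/mol.
%S = 32.060 / 76.157 × 100 = 42.10%.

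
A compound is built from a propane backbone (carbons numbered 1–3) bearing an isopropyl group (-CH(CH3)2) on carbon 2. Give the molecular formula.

C6H14

Atom tally by fragment:
  CH3 → C:1 H:3
  CH(CH(CH3)2) → C:4 H:8
  CH3 → C:1 H:3
Element totals:
  C: 6
  H: 14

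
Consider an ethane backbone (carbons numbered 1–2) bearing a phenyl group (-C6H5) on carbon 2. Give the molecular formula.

Atom tally by fragment:
  CH3 → C:1 H:3
  CH2C6H5 → C:7 H:7
Element totals:
  C: 8
  H: 10

C8H10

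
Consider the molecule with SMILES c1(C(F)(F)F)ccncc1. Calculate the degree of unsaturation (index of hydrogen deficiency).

Atom tally by fragment:
  pyridine ring core → C:5 H:5 N:1
  (− 1 ring H displaced by substituents)
  + CF3 → C:1 F:3
Element totals:
  C: 6
  H: 4
  F: 3
  N: 1
Molecular formula: C6H4F3N.
DoU = (2C + 2 + N − H − X) / 2 = (2·6 + 2 + 1 − 4 − 3) / 2 = 4.

4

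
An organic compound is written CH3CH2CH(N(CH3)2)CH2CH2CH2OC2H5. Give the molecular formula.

Element totals:
  C: 10
  H: 23
  N: 1
  O: 1

C10H23NO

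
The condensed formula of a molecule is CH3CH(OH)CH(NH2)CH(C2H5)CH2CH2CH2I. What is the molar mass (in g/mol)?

Element totals:
  C: 9
  H: 20
  I: 1
  N: 1
  O: 1
Molecular formula: C9H20INO.
  M = 9(12.011) + 20(1.008) + 126.904 + 14.007 + 15.999
    = 108.099 + 20.160 + 126.904 + 14.007 + 15.999 = 285.169

285.17 g/mol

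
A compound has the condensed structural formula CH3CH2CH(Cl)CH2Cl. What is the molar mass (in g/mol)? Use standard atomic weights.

127.01 g/mol

Atom tally by fragment:
  CH3 → C:1 H:3
  CH2 → C:1 H:2
  CH(Cl) → C:1 H:1 Cl:1
  CH2Cl → C:1 H:2 Cl:1
Element totals:
  C: 4
  H: 8
  Cl: 2
Molecular formula: C4H8Cl2.
  M = 4(12.011) + 8(1.008) + 2(35.45)
    = 48.044 + 8.064 + 70.900 = 127.008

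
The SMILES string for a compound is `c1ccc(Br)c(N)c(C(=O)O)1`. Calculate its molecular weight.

Atom tally by fragment:
  benzene ring core → C:6 H:6
  (− 3 ring H displaced by substituents)
  + Br → Br:1
  + NH2 → N:1 H:2
  + COOH → C:1 H:1 O:2
Element totals:
  C: 7
  H: 6
  Br: 1
  N: 1
  O: 2
Molecular formula: C7H6BrNO2.
  M = 7(12.011) + 6(1.008) + 79.904 + 14.007 + 2(15.999)
    = 84.077 + 6.048 + 79.904 + 14.007 + 31.998 = 216.034

216.03 g/mol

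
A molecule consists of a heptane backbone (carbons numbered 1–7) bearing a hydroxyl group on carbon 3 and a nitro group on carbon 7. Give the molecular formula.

Atom tally by fragment:
  CH3 → C:1 H:3
  CH2 → C:1 H:2
  CH(OH) → C:1 H:2 O:1
  CH2 → C:1 H:2
  CH2 → C:1 H:2
  CH2 → C:1 H:2
  CH2NO2 → C:1 H:2 N:1 O:2
Element totals:
  C: 7
  H: 15
  N: 1
  O: 3

C7H15NO3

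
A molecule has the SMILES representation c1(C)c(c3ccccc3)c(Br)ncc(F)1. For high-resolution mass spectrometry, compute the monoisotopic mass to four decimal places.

264.9902

Atom tally by fragment:
  pyridine ring core → C:5 H:5 N:1
  (− 4 ring H displaced by substituents)
  + CH3 → C:1 H:3
  + C6H5 → C:6 H:5
  + Br → Br:1
  + F → F:1
Element totals:
  C: 12
  H: 9
  Br: 1
  F: 1
  N: 1
Molecular formula: C12H9BrFN.
  M = 12(12.0) + 9(1.007825) + 78.918338 + 18.998403 + 14.003074
    = 144.000000 + 9.070425 + 78.918338 + 18.998403 + 14.003074 = 264.990240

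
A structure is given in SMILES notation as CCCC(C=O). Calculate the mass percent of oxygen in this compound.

Atom tally by fragment:
  CH3 → C:1 H:3
  CH2 → C:1 H:2
  CH2 → C:1 H:2
  CH2CHO → C:2 H:3 O:1
Element totals:
  C: 5
  H: 10
  O: 1
Molecular formula: C5H10O.
Molar mass = 86.134 g/mol.
Mass from O: 1 × 15.999 = 15.999 g/mol.
%O = 15.999 / 86.134 × 100 = 18.57%.

18.57%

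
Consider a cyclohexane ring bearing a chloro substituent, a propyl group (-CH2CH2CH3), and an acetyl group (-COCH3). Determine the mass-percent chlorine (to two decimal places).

Atom tally by fragment:
  cyclohexane ring core → C:6 H:12
  (− 3 ring H displaced by substituents)
  + Cl → Cl:1
  + CH2CH2CH3 → C:3 H:7
  + COCH3 → C:2 H:3 O:1
Element totals:
  C: 11
  H: 19
  Cl: 1
  O: 1
Molecular formula: C11H19ClO.
Molar mass = 202.722 g/mol.
Mass from Cl: 1 × 35.45 = 35.450 g/mol.
%Cl = 35.450 / 202.722 × 100 = 17.49%.

17.49%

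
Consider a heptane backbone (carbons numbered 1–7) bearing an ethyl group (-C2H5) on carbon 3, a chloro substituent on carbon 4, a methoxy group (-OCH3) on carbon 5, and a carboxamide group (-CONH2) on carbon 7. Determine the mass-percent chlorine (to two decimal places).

15.04%

Atom tally by fragment:
  CH3 → C:1 H:3
  CH2 → C:1 H:2
  CH(C2H5) → C:3 H:6
  CH(Cl) → C:1 H:1 Cl:1
  CH(OCH3) → C:2 H:4 O:1
  CH2 → C:1 H:2
  CH2CONH2 → C:2 H:4 O:1 N:1
Element totals:
  C: 11
  H: 22
  Cl: 1
  N: 1
  O: 2
Molecular formula: C11H22ClNO2.
Molar mass = 235.752 g/mol.
Mass from Cl: 1 × 35.45 = 35.450 g/mol.
%Cl = 35.450 / 235.752 × 100 = 15.04%.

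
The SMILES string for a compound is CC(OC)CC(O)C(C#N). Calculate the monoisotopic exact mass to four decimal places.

Atom tally by fragment:
  CH3 → C:1 H:3
  CH(OCH3) → C:2 H:4 O:1
  CH2 → C:1 H:2
  CH(OH) → C:1 H:2 O:1
  CH2CN → C:2 H:2 N:1
Element totals:
  C: 7
  H: 13
  N: 1
  O: 2
Molecular formula: C7H13NO2.
  M = 7(12.0) + 13(1.007825) + 14.003074 + 2(15.994915)
    = 84.000000 + 13.101725 + 14.003074 + 31.989830 = 143.094629

143.0946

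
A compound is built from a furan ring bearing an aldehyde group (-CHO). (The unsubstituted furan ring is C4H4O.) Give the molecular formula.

C5H4O2

Atom tally by fragment:
  furan ring core → C:4 H:4 O:1
  (− 1 ring H displaced by substituents)
  + CHO → C:1 H:1 O:1
Element totals:
  C: 5
  H: 4
  O: 2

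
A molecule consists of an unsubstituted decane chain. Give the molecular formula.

C10H22

Atom tally by fragment:
  CH3 → C:1 H:3
  CH2 → C:1 H:2
  CH2 → C:1 H:2
  CH2 → C:1 H:2
  CH2 → C:1 H:2
  CH2 → C:1 H:2
  CH2 → C:1 H:2
  CH2 → C:1 H:2
  CH2 → C:1 H:2
  CH3 → C:1 H:3
Element totals:
  C: 10
  H: 22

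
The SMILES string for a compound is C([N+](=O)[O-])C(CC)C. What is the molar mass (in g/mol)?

117.15 g/mol

Atom tally by fragment:
  O2NCH2 → C:1 H:2 N:1 O:2
  CH(C2H5) → C:3 H:6
  CH3 → C:1 H:3
Element totals:
  C: 5
  H: 11
  N: 1
  O: 2
Molecular formula: C5H11NO2.
  M = 5(12.011) + 11(1.008) + 14.007 + 2(15.999)
    = 60.055 + 11.088 + 14.007 + 31.998 = 117.148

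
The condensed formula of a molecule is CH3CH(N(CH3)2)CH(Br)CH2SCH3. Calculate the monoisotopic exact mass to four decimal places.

225.0187

Atom tally by fragment:
  CH3 → C:1 H:3
  CH(N(CH3)2) → C:3 H:7 N:1
  CH(Br) → C:1 H:1 Br:1
  CH2SCH3 → C:2 H:5 S:1
Element totals:
  C: 7
  H: 16
  Br: 1
  N: 1
  S: 1
Molecular formula: C7H16BrNS.
  M = 7(12.0) + 16(1.007825) + 78.918338 + 14.003074 + 31.972071
    = 84.000000 + 16.125200 + 78.918338 + 14.003074 + 31.972071 = 225.018683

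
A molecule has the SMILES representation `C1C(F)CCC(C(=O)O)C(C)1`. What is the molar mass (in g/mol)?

Atom tally by fragment:
  cyclohexane ring core → C:6 H:12
  (− 3 ring H displaced by substituents)
  + F → F:1
  + COOH → C:1 H:1 O:2
  + CH3 → C:1 H:3
Element totals:
  C: 8
  H: 13
  F: 1
  O: 2
Molecular formula: C8H13FO2.
  M = 8(12.011) + 13(1.008) + 18.998 + 2(15.999)
    = 96.088 + 13.104 + 18.998 + 31.998 = 160.188

160.19 g/mol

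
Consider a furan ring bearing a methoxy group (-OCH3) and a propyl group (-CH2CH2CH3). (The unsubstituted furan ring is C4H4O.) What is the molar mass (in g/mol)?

Atom tally by fragment:
  furan ring core → C:4 H:4 O:1
  (− 2 ring H displaced by substituents)
  + OCH3 → C:1 H:3 O:1
  + CH2CH2CH3 → C:3 H:7
Element totals:
  C: 8
  H: 12
  O: 2
Molecular formula: C8H12O2.
  M = 8(12.011) + 12(1.008) + 2(15.999)
    = 96.088 + 12.096 + 31.998 = 140.182

140.18 g/mol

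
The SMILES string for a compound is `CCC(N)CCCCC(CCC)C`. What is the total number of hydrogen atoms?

27

Atom tally by fragment:
  CH3 → C:1 H:3
  CH2 → C:1 H:2
  CH(NH2) → C:1 H:3 N:1
  CH2 → C:1 H:2
  CH2 → C:1 H:2
  CH2 → C:1 H:2
  CH2 → C:1 H:2
  CH(CH2CH2CH3) → C:4 H:8
  CH3 → C:1 H:3
Element totals:
  C: 12
  H: 27
  N: 1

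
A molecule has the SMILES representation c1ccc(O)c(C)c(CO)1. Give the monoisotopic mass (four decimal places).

Atom tally by fragment:
  benzene ring core → C:6 H:6
  (− 3 ring H displaced by substituents)
  + OH → O:1 H:1
  + CH3 → C:1 H:3
  + CH2OH → C:1 H:3 O:1
Element totals:
  C: 8
  H: 10
  O: 2
Molecular formula: C8H10O2.
  M = 8(12.0) + 10(1.007825) + 2(15.994915)
    = 96.000000 + 10.078250 + 31.989830 = 138.068080

138.0681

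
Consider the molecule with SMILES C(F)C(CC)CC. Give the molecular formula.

C6H13F

Atom tally by fragment:
  FCH2 → C:1 H:2 F:1
  CH(C2H5) → C:3 H:6
  CH2 → C:1 H:2
  CH3 → C:1 H:3
Element totals:
  C: 6
  H: 13
  F: 1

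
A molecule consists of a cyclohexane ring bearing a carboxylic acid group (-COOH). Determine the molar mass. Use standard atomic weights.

128.17 g/mol

Atom tally by fragment:
  cyclohexane ring core → C:6 H:12
  (− 1 ring H displaced by substituents)
  + COOH → C:1 H:1 O:2
Element totals:
  C: 7
  H: 12
  O: 2
Molecular formula: C7H12O2.
  M = 7(12.011) + 12(1.008) + 2(15.999)
    = 84.077 + 12.096 + 31.998 = 128.171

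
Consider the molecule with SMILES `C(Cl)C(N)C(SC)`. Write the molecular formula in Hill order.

C4H10ClNS

Atom tally by fragment:
  ClCH2 → C:1 H:2 Cl:1
  CH(NH2) → C:1 H:3 N:1
  CH2SCH3 → C:2 H:5 S:1
Element totals:
  C: 4
  H: 10
  Cl: 1
  N: 1
  S: 1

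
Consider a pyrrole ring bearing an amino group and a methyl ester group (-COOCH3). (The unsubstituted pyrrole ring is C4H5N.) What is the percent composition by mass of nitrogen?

19.99%

Atom tally by fragment:
  pyrrole ring core → C:4 H:5 N:1
  (− 2 ring H displaced by substituents)
  + NH2 → N:1 H:2
  + COOCH3 → C:2 H:3 O:2
Element totals:
  C: 6
  H: 8
  N: 2
  O: 2
Molecular formula: C6H8N2O2.
Molar mass = 140.142 g/mol.
Mass from N: 2 × 14.007 = 28.014 g/mol.
%N = 28.014 / 140.142 × 100 = 19.99%.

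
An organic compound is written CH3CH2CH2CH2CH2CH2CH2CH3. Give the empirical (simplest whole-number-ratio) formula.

C4H9

Element totals:
  C: 8
  H: 18
Molecular formula: C8H18.
gcd of subscripts = 2; dividing each by 2:
  C: 8/2 = 4
  H: 18/2 = 9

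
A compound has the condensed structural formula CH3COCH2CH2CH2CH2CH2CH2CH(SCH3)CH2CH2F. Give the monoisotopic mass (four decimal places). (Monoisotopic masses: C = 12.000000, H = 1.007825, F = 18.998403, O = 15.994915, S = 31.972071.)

Atom tally by fragment:
  CH3COCH2 → C:3 H:5 O:1
  CH2 → C:1 H:2
  CH2 → C:1 H:2
  CH2 → C:1 H:2
  CH2 → C:1 H:2
  CH2 → C:1 H:2
  CH(SCH3) → C:2 H:4 S:1
  CH2 → C:1 H:2
  CH2F → C:1 H:2 F:1
Element totals:
  C: 12
  H: 23
  F: 1
  O: 1
  S: 1
Molecular formula: C12H23FOS.
  M = 12(12.0) + 23(1.007825) + 18.998403 + 15.994915 + 31.972071
    = 144.000000 + 23.179975 + 18.998403 + 15.994915 + 31.972071 = 234.145364

234.1454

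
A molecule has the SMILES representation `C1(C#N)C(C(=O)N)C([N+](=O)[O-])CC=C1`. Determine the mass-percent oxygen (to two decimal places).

24.59%

Atom tally by fragment:
  cyclohexene ring core → C:6 H:10
  (− 3 ring H displaced by substituents)
  + CN → C:1 N:1
  + CONH2 → C:1 H:2 O:1 N:1
  + NO2 → N:1 O:2
Element totals:
  C: 8
  H: 9
  N: 3
  O: 3
Molecular formula: C8H9N3O3.
Molar mass = 195.178 g/mol.
Mass from O: 3 × 15.999 = 47.997 g/mol.
%O = 47.997 / 195.178 × 100 = 24.59%.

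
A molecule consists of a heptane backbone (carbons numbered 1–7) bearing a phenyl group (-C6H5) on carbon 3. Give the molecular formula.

C13H20

Atom tally by fragment:
  CH3 → C:1 H:3
  CH2 → C:1 H:2
  CH(C6H5) → C:7 H:6
  CH2 → C:1 H:2
  CH2 → C:1 H:2
  CH2 → C:1 H:2
  CH3 → C:1 H:3
Element totals:
  C: 13
  H: 20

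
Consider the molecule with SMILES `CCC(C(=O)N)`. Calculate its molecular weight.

87.12 g/mol

Atom tally by fragment:
  CH3 → C:1 H:3
  CH2 → C:1 H:2
  CH2CONH2 → C:2 H:4 O:1 N:1
Element totals:
  C: 4
  H: 9
  N: 1
  O: 1
Molecular formula: C4H9NO.
  M = 4(12.011) + 9(1.008) + 14.007 + 15.999
    = 48.044 + 9.072 + 14.007 + 15.999 = 87.122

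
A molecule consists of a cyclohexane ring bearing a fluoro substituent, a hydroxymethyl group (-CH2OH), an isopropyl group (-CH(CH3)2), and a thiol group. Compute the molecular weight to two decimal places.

Atom tally by fragment:
  cyclohexane ring core → C:6 H:12
  (− 4 ring H displaced by substituents)
  + F → F:1
  + CH2OH → C:1 H:3 O:1
  + CH(CH3)2 → C:3 H:7
  + SH → S:1 H:1
Element totals:
  C: 10
  H: 19
  F: 1
  O: 1
  S: 1
Molecular formula: C10H19FOS.
  M = 10(12.011) + 19(1.008) + 18.998 + 15.999 + 32.06
    = 120.110 + 19.152 + 18.998 + 15.999 + 32.060 = 206.319

206.32 g/mol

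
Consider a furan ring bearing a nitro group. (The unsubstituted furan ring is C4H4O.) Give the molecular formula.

Atom tally by fragment:
  furan ring core → C:4 H:4 O:1
  (− 1 ring H displaced by substituents)
  + NO2 → N:1 O:2
Element totals:
  C: 4
  H: 3
  N: 1
  O: 3

C4H3NO3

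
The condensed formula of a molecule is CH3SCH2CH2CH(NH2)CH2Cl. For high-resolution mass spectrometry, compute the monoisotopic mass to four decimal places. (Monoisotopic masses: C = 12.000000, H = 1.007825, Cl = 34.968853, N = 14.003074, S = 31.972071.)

Atom tally by fragment:
  CH3SCH2 → C:2 H:5 S:1
  CH2 → C:1 H:2
  CH(NH2) → C:1 H:3 N:1
  CH2Cl → C:1 H:2 Cl:1
Element totals:
  C: 5
  H: 12
  Cl: 1
  N: 1
  S: 1
Molecular formula: C5H12ClNS.
  M = 5(12.0) + 12(1.007825) + 34.968853 + 14.003074 + 31.972071
    = 60.000000 + 12.093900 + 34.968853 + 14.003074 + 31.972071 = 153.037898

153.0379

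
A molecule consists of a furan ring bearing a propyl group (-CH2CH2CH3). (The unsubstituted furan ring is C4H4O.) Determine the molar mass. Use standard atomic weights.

Atom tally by fragment:
  furan ring core → C:4 H:4 O:1
  (− 1 ring H displaced by substituents)
  + CH2CH2CH3 → C:3 H:7
Element totals:
  C: 7
  H: 10
  O: 1
Molecular formula: C7H10O.
  M = 7(12.011) + 10(1.008) + 15.999
    = 84.077 + 10.080 + 15.999 = 110.156

110.16 g/mol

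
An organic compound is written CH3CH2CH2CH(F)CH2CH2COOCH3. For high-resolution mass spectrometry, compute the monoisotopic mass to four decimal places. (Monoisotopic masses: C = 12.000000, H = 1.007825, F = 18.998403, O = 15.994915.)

Atom tally by fragment:
  CH3 → C:1 H:3
  CH2 → C:1 H:2
  CH2 → C:1 H:2
  CH(F) → C:1 H:1 F:1
  CH2 → C:1 H:2
  CH2COOCH3 → C:3 H:5 O:2
Element totals:
  C: 8
  H: 15
  F: 1
  O: 2
Molecular formula: C8H15FO2.
  M = 8(12.0) + 15(1.007825) + 18.998403 + 2(15.994915)
    = 96.000000 + 15.117375 + 18.998403 + 31.989830 = 162.105608

162.1056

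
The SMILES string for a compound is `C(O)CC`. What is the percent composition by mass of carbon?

59.96%

Atom tally by fragment:
  HOCH2 → C:1 H:3 O:1
  CH2 → C:1 H:2
  CH3 → C:1 H:3
Element totals:
  C: 3
  H: 8
  O: 1
Molecular formula: C3H8O.
Molar mass = 60.096 g/mol.
Mass from C: 3 × 12.011 = 36.033 g/mol.
%C = 36.033 / 60.096 × 100 = 59.96%.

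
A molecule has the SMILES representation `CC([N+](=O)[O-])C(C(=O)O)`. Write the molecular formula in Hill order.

Atom tally by fragment:
  CH3 → C:1 H:3
  CH(NO2) → C:1 H:1 N:1 O:2
  CH2COOH → C:2 H:3 O:2
Element totals:
  C: 4
  H: 7
  N: 1
  O: 4

C4H7NO4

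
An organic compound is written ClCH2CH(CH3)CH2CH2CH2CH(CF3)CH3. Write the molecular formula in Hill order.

Atom tally by fragment:
  ClCH2 → C:1 H:2 Cl:1
  CH(CH3) → C:2 H:4
  CH2 → C:1 H:2
  CH2 → C:1 H:2
  CH2 → C:1 H:2
  CH(CF3) → C:2 H:1 F:3
  CH3 → C:1 H:3
Element totals:
  C: 9
  H: 16
  Cl: 1
  F: 3

C9H16ClF3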